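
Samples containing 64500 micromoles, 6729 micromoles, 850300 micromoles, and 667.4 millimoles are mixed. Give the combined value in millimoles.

1588.929 millimoles

In millimoles:
  64500 micromoles = 64500e-3 millimoles = 64.5
  6729 micromoles = 6729e-3 millimoles = 6.729
  850300 micromoles = 850300e-3 millimoles = 850.3
  667.4 millimoles → 667.4
Sum: 64.5 + 6.729 + 850.3 + 667.4 = 1588.929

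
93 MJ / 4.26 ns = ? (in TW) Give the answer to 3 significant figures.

(93 × 10^6) / (4.26 × 10^-9) = 21.831 × 10^15 W

21800 TW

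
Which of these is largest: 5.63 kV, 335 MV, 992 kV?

5.63 kV = 5630 V
335 MV = 335000000 V
992 kV = 992000 V

335 MV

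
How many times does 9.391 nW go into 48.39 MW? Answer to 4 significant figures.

5153000000000000

(48.39 × 10^6) / (9.391 × 10^-9) = 5.1528 × 10^15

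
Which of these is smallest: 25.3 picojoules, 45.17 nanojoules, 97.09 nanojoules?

25.3 picojoules = 0.0000000000253 joules
45.17 nanojoules = 0.00000004517 joules
97.09 nanojoules = 0.00000009709 joules

25.3 picojoules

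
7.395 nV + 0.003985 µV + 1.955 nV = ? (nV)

In nV:
  7.395 nV → 7.395
  0.003985 µV = 0.003985e3 nV = 3.985
  1.955 nV → 1.955
Sum: 7.395 + 3.985 + 1.955 = 13.335

13.335 nV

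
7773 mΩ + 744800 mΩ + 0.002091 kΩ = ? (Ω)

In Ω:
  7773 mΩ = 7773e-3 Ω = 7.773
  744800 mΩ = 744800e-3 Ω = 744.8
  0.002091 kΩ = 0.002091e3 Ω = 2.091
Sum: 7.773 + 744.8 + 2.091 = 754.664

754.664 Ω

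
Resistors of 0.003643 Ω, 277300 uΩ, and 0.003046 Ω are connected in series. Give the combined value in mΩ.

283.989 mΩ

In mΩ:
  0.003643 Ω = 0.003643 × 10³ mΩ = 3.643
  277300 uΩ = 277300 × 10⁻³ mΩ = 277.3
  0.003046 Ω = 0.003046 × 10³ mΩ = 3.046
Sum: 3.643 + 277.3 + 3.046 = 283.989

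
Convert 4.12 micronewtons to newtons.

0.00000412 newtons

micro = 10^-6, (no prefix) = 10^0; factor is 10^-6.
4.12 × 10^-6 = 0.00000412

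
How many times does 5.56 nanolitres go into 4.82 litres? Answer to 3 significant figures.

867000000

(4.82) / (5.56 × 10⁻⁹) = 0.8669 × 10⁹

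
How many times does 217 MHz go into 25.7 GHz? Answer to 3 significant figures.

(25.7e9) / (217e6) = 0.1184e3

118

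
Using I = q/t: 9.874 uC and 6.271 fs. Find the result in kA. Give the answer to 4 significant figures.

(9.874e-6) / (6.271e-15) = 1.57455e9 A

1575000 kA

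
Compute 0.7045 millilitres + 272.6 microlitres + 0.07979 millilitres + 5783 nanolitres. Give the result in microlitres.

In microlitres:
  0.7045 millilitres = 0.7045 × 10³ microlitres = 704.5
  272.6 microlitres → 272.6
  0.07979 millilitres = 0.07979 × 10³ microlitres = 79.79
  5783 nanolitres = 5783 × 10⁻³ microlitres = 5.783
Sum: 704.5 + 272.6 + 79.79 + 5.783 = 1062.673

1062.673 microlitres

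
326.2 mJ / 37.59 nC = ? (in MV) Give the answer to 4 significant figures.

(326.2 × 10⁻³) / (37.59 × 10⁻⁹) = 8.67784 × 10⁶ V

8.678 MV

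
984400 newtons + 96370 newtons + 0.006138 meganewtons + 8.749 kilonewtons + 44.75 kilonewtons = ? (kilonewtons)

1140.407 kilonewtons

In kilonewtons:
  984400 newtons = 984400 × 10^-3 kilonewtons = 984.4
  96370 newtons = 96370 × 10^-3 kilonewtons = 96.37
  0.006138 meganewtons = 0.006138 × 10^3 kilonewtons = 6.138
  8.749 kilonewtons → 8.749
  44.75 kilonewtons → 44.75
Sum: 984.4 + 96.37 + 6.138 + 8.749 + 44.75 = 1140.407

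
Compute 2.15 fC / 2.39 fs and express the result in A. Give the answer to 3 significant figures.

(2.15 × 10^-15) / (2.39 × 10^-15) = 0.89958 A

0.900 A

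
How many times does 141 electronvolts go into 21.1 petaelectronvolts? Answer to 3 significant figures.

150000000000000

(21.1 × 10^15) / (141) = 0.1496 × 10^15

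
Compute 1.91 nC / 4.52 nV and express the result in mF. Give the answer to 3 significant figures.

423 mF

(1.91 × 10^-9) / (4.52 × 10^-9) = 0.42257 F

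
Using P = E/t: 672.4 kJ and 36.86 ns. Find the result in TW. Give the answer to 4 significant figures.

(672.4 × 10³) / (36.86 × 10⁻⁹) = 18.242 × 10¹² W

18.24 TW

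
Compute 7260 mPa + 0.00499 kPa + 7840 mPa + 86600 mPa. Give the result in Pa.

106.69 Pa

In Pa:
  7260 mPa = 7260 × 10^-3 Pa = 7.26
  0.00499 kPa = 0.00499 × 10^3 Pa = 4.99
  7840 mPa = 7840 × 10^-3 Pa = 7.84
  86600 mPa = 86600 × 10^-3 Pa = 86.6
Sum: 7.26 + 4.99 + 7.84 + 86.6 = 106.69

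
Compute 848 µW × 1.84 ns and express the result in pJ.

848 × 10⁻⁶ × 1.84 × 10⁻⁹ = 1560.32 × 10⁻¹⁵ J

1.56032 pJ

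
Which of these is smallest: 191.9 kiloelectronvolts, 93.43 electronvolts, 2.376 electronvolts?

2.376 electronvolts

191.9 kiloelectronvolts = 191900 electronvolts
93.43 electronvolts = 93.43 electronvolts
2.376 electronvolts = 2.376 electronvolts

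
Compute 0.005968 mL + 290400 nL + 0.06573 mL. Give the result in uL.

362.098 uL

In uL:
  0.005968 mL = 0.005968 × 10³ uL = 5.968
  290400 nL = 290400 × 10⁻³ uL = 290.4
  0.06573 mL = 0.06573 × 10³ uL = 65.73
Sum: 5.968 + 290.4 + 65.73 = 362.098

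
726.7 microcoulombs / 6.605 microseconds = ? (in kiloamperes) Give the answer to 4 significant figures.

(726.7e-6) / (6.605e-6) = 110.023 A

0.1100 kiloamperes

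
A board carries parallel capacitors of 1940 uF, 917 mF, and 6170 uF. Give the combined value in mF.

In mF:
  1940 uF = 1940e-3 mF = 1.94
  917 mF → 917
  6170 uF = 6170e-3 mF = 6.17
Sum: 1.94 + 917 + 6.17 = 925.11

925.11 mF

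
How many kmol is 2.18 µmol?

0.00000000218 kmol

micro = 10^-6, kilo = 10^3; factor is 10^-9.
2.18 × 10^-9 = 0.00000000218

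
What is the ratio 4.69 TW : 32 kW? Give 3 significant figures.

147000000

(4.69 × 10^12) / (32 × 10^3) = 0.1466 × 10^9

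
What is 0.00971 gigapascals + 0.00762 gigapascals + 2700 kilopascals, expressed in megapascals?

In megapascals:
  0.00971 gigapascals = 0.00971e3 megapascals = 9.71
  0.00762 gigapascals = 0.00762e3 megapascals = 7.62
  2700 kilopascals = 2700e-3 megapascals = 2.7
Sum: 9.71 + 7.62 + 2.7 = 20.03

20.03 megapascals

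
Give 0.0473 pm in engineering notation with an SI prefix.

= 47.3e-15 m; 1e-15 is femto.

47.3 fm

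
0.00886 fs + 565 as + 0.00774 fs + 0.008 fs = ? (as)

In as:
  0.00886 fs = 0.00886e3 as = 8.86
  565 as → 565
  0.00774 fs = 0.00774e3 as = 7.74
  0.008 fs = 0.008e3 as = 8
Sum: 8.86 + 565 + 7.74 + 8 = 589.6

589.6 as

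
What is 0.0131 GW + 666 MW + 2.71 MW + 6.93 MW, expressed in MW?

In MW:
  0.0131 GW = 0.0131 × 10^3 MW = 13.1
  666 MW → 666
  2.71 MW → 2.71
  6.93 MW → 6.93
Sum: 13.1 + 666 + 2.71 + 6.93 = 688.74

688.74 MW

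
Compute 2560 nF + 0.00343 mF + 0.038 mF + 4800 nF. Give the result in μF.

In μF:
  2560 nF = 2560 × 10⁻³ μF = 2.56
  0.00343 mF = 0.00343 × 10³ μF = 3.43
  0.038 mF = 0.038 × 10³ μF = 38
  4800 nF = 4800 × 10⁻³ μF = 4.8
Sum: 2.56 + 3.43 + 38 + 4.8 = 48.79

48.79 μF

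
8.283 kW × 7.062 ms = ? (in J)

58.494546 J

8.283e3 × 7.062e-3 = 58.494546 J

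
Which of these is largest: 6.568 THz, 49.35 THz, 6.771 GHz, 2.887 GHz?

49.35 THz

6.568 THz = 6568000000000 Hz
49.35 THz = 49350000000000 Hz
6.771 GHz = 6771000000 Hz
2.887 GHz = 2887000000 Hz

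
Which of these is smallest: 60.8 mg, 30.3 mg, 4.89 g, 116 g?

60.8 mg = 0.0608 g
30.3 mg = 0.0303 g
4.89 g = 4.89 g
116 g = 116 g

30.3 mg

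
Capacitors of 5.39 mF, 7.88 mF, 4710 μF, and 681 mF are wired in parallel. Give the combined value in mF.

698.98 mF

In mF:
  5.39 mF → 5.39
  7.88 mF → 7.88
  4710 μF = 4710 × 10^-3 mF = 4.71
  681 mF → 681
Sum: 5.39 + 7.88 + 4.71 + 681 = 698.98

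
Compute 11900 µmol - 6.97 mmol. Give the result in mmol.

4.93 mmol

In mmol:
  11900 µmol = 11900 × 10^-3 mmol = 11.9
  6.97 mmol → 6.97
Difference: 11.9 - 6.97 = 4.93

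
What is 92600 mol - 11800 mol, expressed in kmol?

In kmol:
  92600 mol = 92600 × 10⁻³ kmol = 92.6
  11800 mol = 11800 × 10⁻³ kmol = 11.8
Difference: 92.6 - 11.8 = 80.8

80.8 kmol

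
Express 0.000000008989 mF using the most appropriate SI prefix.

= 8.989 × 10⁻¹² F; 10⁻¹² is pico.

8.989 pF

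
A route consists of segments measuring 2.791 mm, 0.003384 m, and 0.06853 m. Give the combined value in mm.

74.705 mm

In mm:
  2.791 mm → 2.791
  0.003384 m = 0.003384e3 mm = 3.384
  0.06853 m = 0.06853e3 mm = 68.53
Sum: 2.791 + 3.384 + 68.53 = 74.705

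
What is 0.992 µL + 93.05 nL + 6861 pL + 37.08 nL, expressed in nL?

1128.991 nL

In nL:
  0.992 µL = 0.992 × 10^3 nL = 992
  93.05 nL → 93.05
  6861 pL = 6861 × 10^-3 nL = 6.861
  37.08 nL → 37.08
Sum: 992 + 93.05 + 6.861 + 37.08 = 1128.991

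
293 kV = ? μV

293000000000 μV

kilo = 10^3, micro = 10^-6; factor is 10^9.
293 × 10^9 = 293000000000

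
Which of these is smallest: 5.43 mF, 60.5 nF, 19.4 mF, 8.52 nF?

5.43 mF = 0.00543 F
60.5 nF = 0.0000000605 F
19.4 mF = 0.0194 F
8.52 nF = 0.00000000852 F

8.52 nF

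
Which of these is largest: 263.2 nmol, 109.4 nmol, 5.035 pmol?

263.2 nmol = 0.0000002632 mol
109.4 nmol = 0.0000001094 mol
5.035 pmol = 0.000000000005035 mol

263.2 nmol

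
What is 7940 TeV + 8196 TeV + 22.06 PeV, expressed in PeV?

In PeV:
  7940 TeV = 7940e-3 PeV = 7.94
  8196 TeV = 8196e-3 PeV = 8.196
  22.06 PeV → 22.06
Sum: 7.94 + 8.196 + 22.06 = 38.196

38.196 PeV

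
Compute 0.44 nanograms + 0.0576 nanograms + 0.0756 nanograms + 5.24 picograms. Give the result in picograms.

In picograms:
  0.44 nanograms = 0.44 × 10³ picograms = 440
  0.0576 nanograms = 0.0576 × 10³ picograms = 57.6
  0.0756 nanograms = 0.0756 × 10³ picograms = 75.6
  5.24 picograms → 5.24
Sum: 440 + 57.6 + 75.6 + 5.24 = 578.44

578.44 picograms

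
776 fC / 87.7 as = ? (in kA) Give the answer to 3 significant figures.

(776 × 10⁻¹⁵) / (87.7 × 10⁻¹⁸) = 8.8483 × 10³ A

8.85 kA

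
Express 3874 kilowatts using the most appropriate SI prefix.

3.874 megawatts

= 3.874 × 10⁶ watts; 10⁶ is mega.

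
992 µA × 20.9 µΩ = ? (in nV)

992 × 10^-6 × 20.9 × 10^-6 = 20732.8 × 10^-12 V

20.7328 nV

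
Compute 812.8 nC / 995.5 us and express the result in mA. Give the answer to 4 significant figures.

0.8165 mA

(812.8e-9) / (995.5e-6) = 0.816474e-3 A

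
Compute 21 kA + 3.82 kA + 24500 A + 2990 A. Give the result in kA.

In kA:
  21 kA → 21
  3.82 kA → 3.82
  24500 A = 24500 × 10⁻³ kA = 24.5
  2990 A = 2990 × 10⁻³ kA = 2.99
Sum: 21 + 3.82 + 24.5 + 2.99 = 52.31

52.31 kA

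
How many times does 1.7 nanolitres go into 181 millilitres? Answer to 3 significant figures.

106000000

(181 × 10^-3) / (1.7 × 10^-9) = 106.5 × 10^6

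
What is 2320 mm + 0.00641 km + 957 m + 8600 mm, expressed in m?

In m:
  2320 mm = 2320e-3 m = 2.32
  0.00641 km = 0.00641e3 m = 6.41
  957 m → 957
  8600 mm = 8600e-3 m = 8.6
Sum: 2.32 + 6.41 + 957 + 8.6 = 974.33

974.33 m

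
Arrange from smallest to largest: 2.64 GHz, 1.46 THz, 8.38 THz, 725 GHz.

2.64 GHz < 725 GHz < 1.46 THz < 8.38 THz

2.64 GHz = 2640000000 Hz
1.46 THz = 1460000000000 Hz
8.38 THz = 8380000000000 Hz
725 GHz = 725000000000 Hz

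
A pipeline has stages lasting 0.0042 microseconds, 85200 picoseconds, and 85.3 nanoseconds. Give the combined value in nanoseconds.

174.7 nanoseconds

In nanoseconds:
  0.0042 microseconds = 0.0042e3 nanoseconds = 4.2
  85200 picoseconds = 85200e-3 nanoseconds = 85.2
  85.3 nanoseconds → 85.3
Sum: 4.2 + 85.2 + 85.3 = 174.7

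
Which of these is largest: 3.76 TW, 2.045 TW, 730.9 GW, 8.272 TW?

3.76 TW = 3760000000000 W
2.045 TW = 2045000000000 W
730.9 GW = 730900000000 W
8.272 TW = 8272000000000 W

8.272 TW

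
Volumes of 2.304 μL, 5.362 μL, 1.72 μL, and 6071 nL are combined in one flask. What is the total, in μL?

In μL:
  2.304 μL → 2.304
  5.362 μL → 5.362
  1.72 μL → 1.72
  6071 nL = 6071 × 10⁻³ μL = 6.071
Sum: 2.304 + 5.362 + 1.72 + 6.071 = 15.457

15.457 μL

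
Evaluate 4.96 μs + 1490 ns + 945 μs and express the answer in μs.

In μs:
  4.96 μs → 4.96
  1490 ns = 1490 × 10⁻³ μs = 1.49
  945 μs → 945
Sum: 4.96 + 1.49 + 945 = 951.45

951.45 μs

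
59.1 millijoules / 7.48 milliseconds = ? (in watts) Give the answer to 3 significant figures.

7.90 watts

(59.1e-3) / (7.48e-3) = 7.9011 W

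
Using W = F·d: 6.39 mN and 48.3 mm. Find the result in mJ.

6.39 × 10⁻³ × 48.3 × 10⁻³ = 308.637 × 10⁻⁶ J

0.308637 mJ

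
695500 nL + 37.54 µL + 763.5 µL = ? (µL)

1496.54 µL

In µL:
  695500 nL = 695500e-3 µL = 695.5
  37.54 µL → 37.54
  763.5 µL → 763.5
Sum: 695.5 + 37.54 + 763.5 = 1496.54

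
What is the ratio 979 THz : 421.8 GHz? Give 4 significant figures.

(979e12) / (421.8e9) = 2.321e3

2321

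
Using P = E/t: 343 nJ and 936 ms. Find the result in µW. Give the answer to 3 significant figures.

0.366 µW

(343e-9) / (936e-3) = 0.36645e-6 W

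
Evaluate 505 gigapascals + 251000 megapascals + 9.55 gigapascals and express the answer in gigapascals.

765.55 gigapascals

In gigapascals:
  505 gigapascals → 505
  251000 megapascals = 251000e-3 gigapascals = 251
  9.55 gigapascals → 9.55
Sum: 505 + 251 + 9.55 = 765.55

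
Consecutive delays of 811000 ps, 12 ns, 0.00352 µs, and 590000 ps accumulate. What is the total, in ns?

1416.52 ns

In ns:
  811000 ps = 811000 × 10^-3 ns = 811
  12 ns → 12
  0.00352 µs = 0.00352 × 10^3 ns = 3.52
  590000 ps = 590000 × 10^-3 ns = 590
Sum: 811 + 12 + 3.52 + 590 = 1416.52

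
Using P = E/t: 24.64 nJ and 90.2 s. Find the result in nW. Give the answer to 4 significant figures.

0.2732 nW

(24.64e-9) / (90.2) = 0.273171e-9 W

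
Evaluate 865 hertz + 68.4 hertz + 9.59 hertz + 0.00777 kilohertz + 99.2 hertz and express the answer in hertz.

In hertz:
  865 hertz → 865
  68.4 hertz → 68.4
  9.59 hertz → 9.59
  0.00777 kilohertz = 0.00777 × 10^3 hertz = 7.77
  99.2 hertz → 99.2
Sum: 865 + 68.4 + 9.59 + 7.77 + 99.2 = 1049.96

1049.96 hertz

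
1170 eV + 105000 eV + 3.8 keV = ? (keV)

109.97 keV

In keV:
  1170 eV = 1170e-3 keV = 1.17
  105000 eV = 105000e-3 keV = 105
  3.8 keV → 3.8
Sum: 1.17 + 105 + 3.8 = 109.97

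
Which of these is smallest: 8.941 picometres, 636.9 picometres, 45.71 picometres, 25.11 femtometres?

8.941 picometres = 0.000000000008941 metres
636.9 picometres = 0.0000000006369 metres
45.71 picometres = 0.00000000004571 metres
25.11 femtometres = 0.00000000000002511 metres

25.11 femtometres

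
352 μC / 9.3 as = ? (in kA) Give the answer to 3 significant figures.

(352 × 10^-6) / (9.3 × 10^-18) = 37.849 × 10^12 A

37800000000 kA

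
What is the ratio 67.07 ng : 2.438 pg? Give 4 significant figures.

(67.07 × 10^-9) / (2.438 × 10^-12) = 27.51 × 10^3

27510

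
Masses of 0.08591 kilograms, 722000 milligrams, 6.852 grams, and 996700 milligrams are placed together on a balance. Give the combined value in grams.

1811.462 grams

In grams:
  0.08591 kilograms = 0.08591 × 10^3 grams = 85.91
  722000 milligrams = 722000 × 10^-3 grams = 722
  6.852 grams → 6.852
  996700 milligrams = 996700 × 10^-3 grams = 996.7
Sum: 85.91 + 722 + 6.852 + 996.7 = 1811.462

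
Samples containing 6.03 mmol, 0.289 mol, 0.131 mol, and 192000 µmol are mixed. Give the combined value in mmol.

In mmol:
  6.03 mmol → 6.03
  0.289 mol = 0.289 × 10³ mmol = 289
  0.131 mol = 0.131 × 10³ mmol = 131
  192000 µmol = 192000 × 10⁻³ mmol = 192
Sum: 6.03 + 289 + 131 + 192 = 618.03

618.03 mmol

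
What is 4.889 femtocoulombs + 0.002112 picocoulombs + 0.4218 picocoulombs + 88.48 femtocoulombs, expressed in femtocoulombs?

517.281 femtocoulombs

In femtocoulombs:
  4.889 femtocoulombs → 4.889
  0.002112 picocoulombs = 0.002112e3 femtocoulombs = 2.112
  0.4218 picocoulombs = 0.4218e3 femtocoulombs = 421.8
  88.48 femtocoulombs → 88.48
Sum: 4.889 + 2.112 + 421.8 + 88.48 = 517.281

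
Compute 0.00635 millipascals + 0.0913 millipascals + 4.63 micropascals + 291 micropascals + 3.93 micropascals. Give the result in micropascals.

In micropascals:
  0.00635 millipascals = 0.00635 × 10³ micropascals = 6.35
  0.0913 millipascals = 0.0913 × 10³ micropascals = 91.3
  4.63 micropascals → 4.63
  291 micropascals → 291
  3.93 micropascals → 3.93
Sum: 6.35 + 91.3 + 4.63 + 291 + 3.93 = 397.21

397.21 micropascals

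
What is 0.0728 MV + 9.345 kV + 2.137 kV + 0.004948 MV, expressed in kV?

In kV:
  0.0728 MV = 0.0728e3 kV = 72.8
  9.345 kV → 9.345
  2.137 kV → 2.137
  0.004948 MV = 0.004948e3 kV = 4.948
Sum: 72.8 + 9.345 + 2.137 + 4.948 = 89.23

89.23 kV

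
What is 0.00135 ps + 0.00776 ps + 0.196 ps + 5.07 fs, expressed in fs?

210.18 fs

In fs:
  0.00135 ps = 0.00135 × 10^3 fs = 1.35
  0.00776 ps = 0.00776 × 10^3 fs = 7.76
  0.196 ps = 0.196 × 10^3 fs = 196
  5.07 fs → 5.07
Sum: 1.35 + 7.76 + 196 + 5.07 = 210.18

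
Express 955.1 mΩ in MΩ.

milli = 10⁻³, mega = 10⁶; factor is 10⁻⁹.
955.1 × 10⁻⁹ = 0.0000009551

0.0000009551 MΩ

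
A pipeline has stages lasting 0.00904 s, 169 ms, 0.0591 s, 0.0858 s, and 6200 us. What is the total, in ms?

329.14 ms

In ms:
  0.00904 s = 0.00904e3 ms = 9.04
  169 ms → 169
  0.0591 s = 0.0591e3 ms = 59.1
  0.0858 s = 0.0858e3 ms = 85.8
  6200 us = 6200e-3 ms = 6.2
Sum: 9.04 + 169 + 59.1 + 85.8 + 6.2 = 329.14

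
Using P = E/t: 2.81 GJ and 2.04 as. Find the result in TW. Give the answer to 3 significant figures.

1380000000000000 TW

(2.81 × 10^9) / (2.04 × 10^-18) = 1.3775 × 10^27 W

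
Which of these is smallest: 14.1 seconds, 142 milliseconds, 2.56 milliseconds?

2.56 milliseconds

14.1 seconds = 14.1 seconds
142 milliseconds = 0.142 seconds
2.56 milliseconds = 0.00256 seconds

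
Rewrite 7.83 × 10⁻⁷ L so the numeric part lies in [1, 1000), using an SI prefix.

= 783 × 10⁻⁹ L; 10⁻⁹ is nano.

783 nL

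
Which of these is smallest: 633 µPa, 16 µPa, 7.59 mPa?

16 µPa

633 µPa = 0.000633 Pa
16 µPa = 0.000016 Pa
7.59 mPa = 0.00759 Pa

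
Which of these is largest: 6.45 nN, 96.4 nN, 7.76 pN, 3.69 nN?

96.4 nN

6.45 nN = 0.00000000645 N
96.4 nN = 0.0000000964 N
7.76 pN = 0.00000000000776 N
3.69 nN = 0.00000000369 N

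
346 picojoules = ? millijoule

pico = 10⁻¹², milli = 10⁻³; factor is 10⁻⁹.
346 × 10⁻⁹ = 0.000000346

0.000000346 millijoules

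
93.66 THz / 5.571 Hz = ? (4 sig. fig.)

16810000000000

(93.66e12) / (5.571) = 16.812e12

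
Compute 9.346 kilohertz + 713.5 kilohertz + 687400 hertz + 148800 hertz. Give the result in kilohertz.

1559.046 kilohertz

In kilohertz:
  9.346 kilohertz → 9.346
  713.5 kilohertz → 713.5
  687400 hertz = 687400 × 10^-3 kilohertz = 687.4
  148800 hertz = 148800 × 10^-3 kilohertz = 148.8
Sum: 9.346 + 713.5 + 687.4 + 148.8 = 1559.046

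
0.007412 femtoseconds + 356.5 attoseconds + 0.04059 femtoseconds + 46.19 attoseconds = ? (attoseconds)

450.692 attoseconds

In attoseconds:
  0.007412 femtoseconds = 0.007412e3 attoseconds = 7.412
  356.5 attoseconds → 356.5
  0.04059 femtoseconds = 0.04059e3 attoseconds = 40.59
  46.19 attoseconds → 46.19
Sum: 7.412 + 356.5 + 40.59 + 46.19 = 450.692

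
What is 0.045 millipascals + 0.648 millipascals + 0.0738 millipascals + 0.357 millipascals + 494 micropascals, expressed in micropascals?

In micropascals:
  0.045 millipascals = 0.045 × 10³ micropascals = 45
  0.648 millipascals = 0.648 × 10³ micropascals = 648
  0.0738 millipascals = 0.0738 × 10³ micropascals = 73.8
  0.357 millipascals = 0.357 × 10³ micropascals = 357
  494 micropascals → 494
Sum: 45 + 648 + 73.8 + 357 + 494 = 1617.8

1617.8 micropascals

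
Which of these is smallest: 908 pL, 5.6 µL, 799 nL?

908 pL

908 pL = 0.000000000908 L
5.6 µL = 0.0000056 L
799 nL = 0.000000799 L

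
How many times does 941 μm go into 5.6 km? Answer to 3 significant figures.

(5.6e3) / (941e-6) = 0.005951e9

5950000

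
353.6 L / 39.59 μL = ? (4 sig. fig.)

8932000

(353.6) / (39.59 × 10⁻⁶) = 8.9315 × 10⁶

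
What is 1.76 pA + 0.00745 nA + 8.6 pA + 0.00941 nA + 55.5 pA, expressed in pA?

82.72 pA

In pA:
  1.76 pA → 1.76
  0.00745 nA = 0.00745e3 pA = 7.45
  8.6 pA → 8.6
  0.00941 nA = 0.00941e3 pA = 9.41
  55.5 pA → 55.5
Sum: 1.76 + 7.45 + 8.6 + 9.41 + 55.5 = 82.72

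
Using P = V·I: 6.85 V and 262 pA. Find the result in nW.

1.7947 nW

6.85 × 262 × 10⁻¹² = 1794.7 × 10⁻¹² W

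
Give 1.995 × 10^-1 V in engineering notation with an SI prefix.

199.5 mV

= 199.5 × 10^-3 V; 10^-3 is milli.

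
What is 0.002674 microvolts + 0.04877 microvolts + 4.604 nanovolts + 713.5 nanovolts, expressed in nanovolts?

769.548 nanovolts

In nanovolts:
  0.002674 microvolts = 0.002674 × 10³ nanovolts = 2.674
  0.04877 microvolts = 0.04877 × 10³ nanovolts = 48.77
  4.604 nanovolts → 4.604
  713.5 nanovolts → 713.5
Sum: 2.674 + 48.77 + 4.604 + 713.5 = 769.548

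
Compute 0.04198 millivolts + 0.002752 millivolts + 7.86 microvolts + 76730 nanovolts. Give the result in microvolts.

In microvolts:
  0.04198 millivolts = 0.04198 × 10^3 microvolts = 41.98
  0.002752 millivolts = 0.002752 × 10^3 microvolts = 2.752
  7.86 microvolts → 7.86
  76730 nanovolts = 76730 × 10^-3 microvolts = 76.73
Sum: 41.98 + 2.752 + 7.86 + 76.73 = 129.322

129.322 microvolts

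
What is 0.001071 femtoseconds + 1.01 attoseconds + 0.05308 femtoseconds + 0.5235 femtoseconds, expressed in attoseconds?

578.661 attoseconds

In attoseconds:
  0.001071 femtoseconds = 0.001071 × 10^3 attoseconds = 1.071
  1.01 attoseconds → 1.01
  0.05308 femtoseconds = 0.05308 × 10^3 attoseconds = 53.08
  0.5235 femtoseconds = 0.5235 × 10^3 attoseconds = 523.5
Sum: 1.071 + 1.01 + 53.08 + 523.5 = 578.661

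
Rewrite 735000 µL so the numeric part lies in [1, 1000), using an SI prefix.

735 mL

= 735 × 10^-3 L; 10^-3 is milli.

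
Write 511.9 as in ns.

atto = 10^-18, nano = 10^-9; factor is 10^-9.
511.9 × 10^-9 = 0.0000005119

0.0000005119 ns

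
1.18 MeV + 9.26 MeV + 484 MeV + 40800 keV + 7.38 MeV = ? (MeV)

In MeV:
  1.18 MeV → 1.18
  9.26 MeV → 9.26
  484 MeV → 484
  40800 keV = 40800 × 10⁻³ MeV = 40.8
  7.38 MeV → 7.38
Sum: 1.18 + 9.26 + 484 + 40.8 + 7.38 = 542.62

542.62 MeV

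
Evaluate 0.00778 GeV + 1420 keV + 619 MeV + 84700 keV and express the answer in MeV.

712.9 MeV

In MeV:
  0.00778 GeV = 0.00778 × 10^3 MeV = 7.78
  1420 keV = 1420 × 10^-3 MeV = 1.42
  619 MeV → 619
  84700 keV = 84700 × 10^-3 MeV = 84.7
Sum: 7.78 + 1.42 + 619 + 84.7 = 712.9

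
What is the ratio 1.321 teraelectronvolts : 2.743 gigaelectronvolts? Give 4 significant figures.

481.6

(1.321 × 10¹²) / (2.743 × 10⁹) = 0.48159 × 10³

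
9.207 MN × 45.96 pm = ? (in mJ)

0.42315372 mJ

9.207 × 10^6 × 45.96 × 10^-12 = 423.15372 × 10^-6 J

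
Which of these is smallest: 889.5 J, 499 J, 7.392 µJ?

7.392 µJ

889.5 J = 889.5 J
499 J = 499 J
7.392 µJ = 0.000007392 J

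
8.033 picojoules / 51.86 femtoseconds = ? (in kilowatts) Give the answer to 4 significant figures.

0.1549 kilowatts

(8.033e-12) / (51.86e-15) = 0.154898e3 W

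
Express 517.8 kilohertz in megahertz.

kilo = 10³, mega = 10⁶; factor is 10⁻³.
517.8 × 10⁻³ = 0.5178

0.5178 megahertz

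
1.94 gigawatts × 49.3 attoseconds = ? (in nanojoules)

1.94 × 10^9 × 49.3 × 10^-18 = 95.642 × 10^-9 J

95.642 nanojoules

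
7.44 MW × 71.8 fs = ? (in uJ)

7.44 × 10^6 × 71.8 × 10^-15 = 534.192 × 10^-9 J

0.534192 uJ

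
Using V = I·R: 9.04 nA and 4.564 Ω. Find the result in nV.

41.25856 nV

9.04 × 10⁻⁹ × 4.564 = 41.25856 × 10⁻⁹ V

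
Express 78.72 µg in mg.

0.07872 mg

micro = 1e-6, milli = 1e-3; factor is 1e-3.
78.72 × 1e-3 = 0.07872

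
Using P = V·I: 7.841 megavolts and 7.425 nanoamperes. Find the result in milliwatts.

7.841e6 × 7.425e-9 = 58.219425e-3 W

58.219425 milliwatts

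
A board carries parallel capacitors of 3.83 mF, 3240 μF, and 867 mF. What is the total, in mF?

874.07 mF

In mF:
  3.83 mF → 3.83
  3240 μF = 3240e-3 mF = 3.24
  867 mF → 867
Sum: 3.83 + 3.24 + 867 = 874.07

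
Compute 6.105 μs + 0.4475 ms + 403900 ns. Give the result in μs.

In μs:
  6.105 μs → 6.105
  0.4475 ms = 0.4475 × 10³ μs = 447.5
  403900 ns = 403900 × 10⁻³ μs = 403.9
Sum: 6.105 + 447.5 + 403.9 = 857.505

857.505 μs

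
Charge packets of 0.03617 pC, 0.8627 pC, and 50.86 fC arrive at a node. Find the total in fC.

In fC:
  0.03617 pC = 0.03617e3 fC = 36.17
  0.8627 pC = 0.8627e3 fC = 862.7
  50.86 fC → 50.86
Sum: 36.17 + 862.7 + 50.86 = 949.73

949.73 fC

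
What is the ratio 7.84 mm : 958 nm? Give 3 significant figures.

8180

(7.84 × 10^-3) / (958 × 10^-9) = 0.008184 × 10^6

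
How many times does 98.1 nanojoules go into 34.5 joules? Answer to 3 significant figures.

352000000

(34.5) / (98.1 × 10⁻⁹) = 0.3517 × 10⁹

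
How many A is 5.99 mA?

0.00599 A

milli = 10^-3, (no prefix) = 10^0; factor is 10^-3.
5.99 × 10^-3 = 0.00599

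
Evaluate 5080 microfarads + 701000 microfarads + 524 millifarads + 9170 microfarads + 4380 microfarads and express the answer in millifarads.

1243.63 millifarads

In millifarads:
  5080 microfarads = 5080e-3 millifarads = 5.08
  701000 microfarads = 701000e-3 millifarads = 701
  524 millifarads → 524
  9170 microfarads = 9170e-3 millifarads = 9.17
  4380 microfarads = 4380e-3 millifarads = 4.38
Sum: 5.08 + 701 + 524 + 9.17 + 4.38 = 1243.63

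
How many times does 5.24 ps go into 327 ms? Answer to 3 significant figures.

62400000000

(327 × 10⁻³) / (5.24 × 10⁻¹²) = 62.4 × 10⁹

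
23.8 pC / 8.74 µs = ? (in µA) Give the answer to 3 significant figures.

2.72 µA

(23.8e-12) / (8.74e-6) = 2.7231e-6 A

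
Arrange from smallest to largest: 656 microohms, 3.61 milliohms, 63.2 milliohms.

656 microohms = 0.000656 ohms
3.61 milliohms = 0.00361 ohms
63.2 milliohms = 0.0632 ohms

656 microohms < 3.61 milliohms < 63.2 milliohms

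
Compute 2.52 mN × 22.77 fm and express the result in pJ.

2.52 × 10^-3 × 22.77 × 10^-15 = 57.3804 × 10^-18 J

0.0000573804 pJ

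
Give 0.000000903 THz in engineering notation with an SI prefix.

= 903 × 10³ Hz; 10³ is kilo.

903 kHz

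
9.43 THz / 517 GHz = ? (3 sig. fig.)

18.2

(9.43 × 10^12) / (517 × 10^9) = 0.01824 × 10^3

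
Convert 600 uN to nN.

600000 nN

micro = 1e-6, nano = 1e-9; factor is 1e3.
600 × 1e3 = 600000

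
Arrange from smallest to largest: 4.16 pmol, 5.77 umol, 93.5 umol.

4.16 pmol = 0.00000000000416 mol
5.77 umol = 0.00000577 mol
93.5 umol = 0.0000935 mol

4.16 pmol < 5.77 umol < 93.5 umol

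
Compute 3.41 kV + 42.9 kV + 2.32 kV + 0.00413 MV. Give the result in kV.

52.76 kV

In kV:
  3.41 kV → 3.41
  42.9 kV → 42.9
  2.32 kV → 2.32
  0.00413 MV = 0.00413 × 10³ kV = 4.13
Sum: 3.41 + 42.9 + 2.32 + 4.13 = 52.76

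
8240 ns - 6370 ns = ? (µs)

1.87 µs

In µs:
  8240 ns = 8240 × 10^-3 µs = 8.24
  6370 ns = 6370 × 10^-3 µs = 6.37
Difference: 8.24 - 6.37 = 1.87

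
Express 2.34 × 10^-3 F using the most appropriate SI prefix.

= 2.34 × 10^-3 F; 10^-3 is milli.

2.34 mF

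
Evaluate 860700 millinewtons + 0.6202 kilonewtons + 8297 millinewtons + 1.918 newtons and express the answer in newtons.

In newtons:
  860700 millinewtons = 860700 × 10^-3 newtons = 860.7
  0.6202 kilonewtons = 0.6202 × 10^3 newtons = 620.2
  8297 millinewtons = 8297 × 10^-3 newtons = 8.297
  1.918 newtons → 1.918
Sum: 860.7 + 620.2 + 8.297 + 1.918 = 1491.115

1491.115 newtons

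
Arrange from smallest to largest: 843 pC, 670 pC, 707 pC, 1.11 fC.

1.11 fC < 670 pC < 707 pC < 843 pC

843 pC = 0.000000000843 C
670 pC = 0.00000000067 C
707 pC = 0.000000000707 C
1.11 fC = 0.00000000000000111 C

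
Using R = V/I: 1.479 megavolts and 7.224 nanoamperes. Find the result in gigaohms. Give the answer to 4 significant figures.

204700 gigaohms

(1.479e6) / (7.224e-9) = 0.204734e15 Ω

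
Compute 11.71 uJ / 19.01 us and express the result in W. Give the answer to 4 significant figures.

0.6160 W

(11.71e-6) / (19.01e-6) = 0.615992 W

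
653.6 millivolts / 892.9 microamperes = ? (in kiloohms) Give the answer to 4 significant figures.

(653.6 × 10^-3) / (892.9 × 10^-6) = 0.731997 × 10^3 Ω

0.7320 kiloohms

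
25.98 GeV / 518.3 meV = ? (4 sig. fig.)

(25.98 × 10^9) / (518.3 × 10^-3) = 0.050125 × 10^12

50130000000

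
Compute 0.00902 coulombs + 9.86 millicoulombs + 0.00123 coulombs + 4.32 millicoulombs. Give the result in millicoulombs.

In millicoulombs:
  0.00902 coulombs = 0.00902 × 10³ millicoulombs = 9.02
  9.86 millicoulombs → 9.86
  0.00123 coulombs = 0.00123 × 10³ millicoulombs = 1.23
  4.32 millicoulombs → 4.32
Sum: 9.02 + 9.86 + 1.23 + 4.32 = 24.43

24.43 millicoulombs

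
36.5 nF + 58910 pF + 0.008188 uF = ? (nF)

In nF:
  36.5 nF → 36.5
  58910 pF = 58910 × 10⁻³ nF = 58.91
  0.008188 uF = 0.008188 × 10³ nF = 8.188
Sum: 36.5 + 58.91 + 8.188 = 103.598

103.598 nF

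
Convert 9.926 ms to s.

0.009926 s

milli = 1e-3, (no prefix) = 1e0; factor is 1e-3.
9.926 × 1e-3 = 0.009926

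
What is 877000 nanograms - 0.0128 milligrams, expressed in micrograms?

In micrograms:
  877000 nanograms = 877000 × 10⁻³ micrograms = 877
  0.0128 milligrams = 0.0128 × 10³ micrograms = 12.8
Difference: 877 - 12.8 = 864.2

864.2 micrograms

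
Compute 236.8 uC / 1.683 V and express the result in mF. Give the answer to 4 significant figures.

0.1407 mF

(236.8 × 10⁻⁶) / (1.683) = 140.701 × 10⁻⁶ F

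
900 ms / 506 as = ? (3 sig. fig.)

(900 × 10⁻³) / (506 × 10⁻¹⁸) = 1.779 × 10¹⁵

1780000000000000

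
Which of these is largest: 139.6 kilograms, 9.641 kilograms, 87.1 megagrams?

87.1 megagrams

139.6 kilograms = 139600 grams
9.641 kilograms = 9641 grams
87.1 megagrams = 87100000 grams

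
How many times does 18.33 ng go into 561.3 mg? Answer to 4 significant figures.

30620000

(561.3 × 10^-3) / (18.33 × 10^-9) = 30.622 × 10^6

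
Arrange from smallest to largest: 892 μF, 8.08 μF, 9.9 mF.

8.08 μF < 892 μF < 9.9 mF

892 μF = 0.000892 F
8.08 μF = 0.00000808 F
9.9 mF = 0.0099 F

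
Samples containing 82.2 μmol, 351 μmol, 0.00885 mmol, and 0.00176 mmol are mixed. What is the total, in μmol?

In μmol:
  82.2 μmol → 82.2
  351 μmol → 351
  0.00885 mmol = 0.00885 × 10³ μmol = 8.85
  0.00176 mmol = 0.00176 × 10³ μmol = 1.76
Sum: 82.2 + 351 + 8.85 + 1.76 = 443.81

443.81 μmol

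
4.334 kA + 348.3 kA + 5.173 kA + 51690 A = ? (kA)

409.497 kA

In kA:
  4.334 kA → 4.334
  348.3 kA → 348.3
  5.173 kA → 5.173
  51690 A = 51690e-3 kA = 51.69
Sum: 4.334 + 348.3 + 5.173 + 51.69 = 409.497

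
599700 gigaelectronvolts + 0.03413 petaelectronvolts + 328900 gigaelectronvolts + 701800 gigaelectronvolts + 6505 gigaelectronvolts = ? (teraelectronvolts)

1671.035 teraelectronvolts

In teraelectronvolts:
  599700 gigaelectronvolts = 599700 × 10⁻³ teraelectronvolts = 599.7
  0.03413 petaelectronvolts = 0.03413 × 10³ teraelectronvolts = 34.13
  328900 gigaelectronvolts = 328900 × 10⁻³ teraelectronvolts = 328.9
  701800 gigaelectronvolts = 701800 × 10⁻³ teraelectronvolts = 701.8
  6505 gigaelectronvolts = 6505 × 10⁻³ teraelectronvolts = 6.505
Sum: 599.7 + 34.13 + 328.9 + 701.8 + 6.505 = 1671.035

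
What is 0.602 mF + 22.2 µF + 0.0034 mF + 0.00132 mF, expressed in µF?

In µF:
  0.602 mF = 0.602 × 10³ µF = 602
  22.2 µF → 22.2
  0.0034 mF = 0.0034 × 10³ µF = 3.4
  0.00132 mF = 0.00132 × 10³ µF = 1.32
Sum: 602 + 22.2 + 3.4 + 1.32 = 628.92

628.92 µF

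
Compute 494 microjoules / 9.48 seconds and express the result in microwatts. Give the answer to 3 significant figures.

52.1 microwatts

(494e-6) / (9.48) = 52.11e-6 W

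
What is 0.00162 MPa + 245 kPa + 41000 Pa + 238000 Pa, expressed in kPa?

In kPa:
  0.00162 MPa = 0.00162e3 kPa = 1.62
  245 kPa → 245
  41000 Pa = 41000e-3 kPa = 41
  238000 Pa = 238000e-3 kPa = 238
Sum: 1.62 + 245 + 41 + 238 = 525.62

525.62 kPa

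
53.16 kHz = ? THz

0.00000005316 THz

kilo = 1e3, tera = 1e12; factor is 1e-9.
53.16 × 1e-9 = 0.00000005316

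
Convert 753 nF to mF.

nano = 10⁻⁹, milli = 10⁻³; factor is 10⁻⁶.
753 × 10⁻⁶ = 0.000753

0.000753 mF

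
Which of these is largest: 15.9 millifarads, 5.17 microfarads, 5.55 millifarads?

15.9 millifarads

15.9 millifarads = 0.0159 farads
5.17 microfarads = 0.00000517 farads
5.55 millifarads = 0.00555 farads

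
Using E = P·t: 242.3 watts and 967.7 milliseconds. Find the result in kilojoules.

242.3 × 967.7 × 10^-3 = 234473.71 × 10^-3 J

0.23447371 kilojoules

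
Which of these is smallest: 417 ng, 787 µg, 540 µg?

417 ng

417 ng = 0.000000417 g
787 µg = 0.000787 g
540 µg = 0.00054 g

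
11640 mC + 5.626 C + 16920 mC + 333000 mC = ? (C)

367.186 C

In C:
  11640 mC = 11640 × 10^-3 C = 11.64
  5.626 C → 5.626
  16920 mC = 16920 × 10^-3 C = 16.92
  333000 mC = 333000 × 10^-3 C = 333
Sum: 11.64 + 5.626 + 16.92 + 333 = 367.186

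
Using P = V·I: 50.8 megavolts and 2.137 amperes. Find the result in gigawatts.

50.8e6 × 2.137 = 108.5596e6 W

0.1085596 gigawatts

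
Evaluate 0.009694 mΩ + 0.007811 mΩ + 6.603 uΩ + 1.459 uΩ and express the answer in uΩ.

In uΩ:
  0.009694 mΩ = 0.009694 × 10^3 uΩ = 9.694
  0.007811 mΩ = 0.007811 × 10^3 uΩ = 7.811
  6.603 uΩ → 6.603
  1.459 uΩ → 1.459
Sum: 9.694 + 7.811 + 6.603 + 1.459 = 25.567

25.567 uΩ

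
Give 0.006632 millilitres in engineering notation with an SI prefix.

= 6.632 × 10^-6 litres; 10^-6 is micro.

6.632 microlitres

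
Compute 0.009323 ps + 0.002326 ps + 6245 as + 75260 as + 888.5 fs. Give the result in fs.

In fs:
  0.009323 ps = 0.009323 × 10^3 fs = 9.323
  0.002326 ps = 0.002326 × 10^3 fs = 2.326
  6245 as = 6245 × 10^-3 fs = 6.245
  75260 as = 75260 × 10^-3 fs = 75.26
  888.5 fs → 888.5
Sum: 9.323 + 2.326 + 6.245 + 75.26 + 888.5 = 981.654

981.654 fs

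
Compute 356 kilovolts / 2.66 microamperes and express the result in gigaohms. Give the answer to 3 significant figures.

134 gigaohms

(356 × 10³) / (2.66 × 10⁻⁶) = 133.83 × 10⁹ Ω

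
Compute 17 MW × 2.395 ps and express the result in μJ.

17 × 10^6 × 2.395 × 10^-12 = 40.715 × 10^-6 J

40.715 μJ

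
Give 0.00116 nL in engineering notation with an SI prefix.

= 1.16e-12 L; 1e-12 is pico.

1.16 pL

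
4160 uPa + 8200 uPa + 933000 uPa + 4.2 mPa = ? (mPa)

949.56 mPa

In mPa:
  4160 uPa = 4160e-3 mPa = 4.16
  8200 uPa = 8200e-3 mPa = 8.2
  933000 uPa = 933000e-3 mPa = 933
  4.2 mPa → 4.2
Sum: 4.16 + 8.2 + 933 + 4.2 = 949.56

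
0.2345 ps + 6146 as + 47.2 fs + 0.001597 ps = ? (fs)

In fs:
  0.2345 ps = 0.2345 × 10³ fs = 234.5
  6146 as = 6146 × 10⁻³ fs = 6.146
  47.2 fs → 47.2
  0.001597 ps = 0.001597 × 10³ fs = 1.597
Sum: 234.5 + 6.146 + 47.2 + 1.597 = 289.443

289.443 fs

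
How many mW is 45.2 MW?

45200000000 mW

mega = 10^6, milli = 10^-3; factor is 10^9.
45.2 × 10^9 = 45200000000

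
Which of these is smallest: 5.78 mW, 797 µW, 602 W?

797 µW

5.78 mW = 0.00578 W
797 µW = 0.000797 W
602 W = 602 W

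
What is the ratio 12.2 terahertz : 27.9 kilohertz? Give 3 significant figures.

(12.2 × 10^12) / (27.9 × 10^3) = 0.4373 × 10^9

437000000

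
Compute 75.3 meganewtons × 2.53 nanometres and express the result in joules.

0.190509 joules

75.3e6 × 2.53e-9 = 190.509e-3 J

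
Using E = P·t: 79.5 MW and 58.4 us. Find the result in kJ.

4.6428 kJ

79.5 × 10⁶ × 58.4 × 10⁻⁶ = 4642.8 J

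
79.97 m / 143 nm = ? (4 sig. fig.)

(79.97) / (143e-9) = 0.55923e9

559200000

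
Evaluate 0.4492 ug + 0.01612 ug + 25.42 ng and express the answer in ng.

490.74 ng

In ng:
  0.4492 ug = 0.4492e3 ng = 449.2
  0.01612 ug = 0.01612e3 ng = 16.12
  25.42 ng → 25.42
Sum: 449.2 + 16.12 + 25.42 = 490.74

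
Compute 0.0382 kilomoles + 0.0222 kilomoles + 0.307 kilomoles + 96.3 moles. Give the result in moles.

463.7 moles

In moles:
  0.0382 kilomoles = 0.0382 × 10³ moles = 38.2
  0.0222 kilomoles = 0.0222 × 10³ moles = 22.2
  0.307 kilomoles = 0.307 × 10³ moles = 307
  96.3 moles → 96.3
Sum: 38.2 + 22.2 + 307 + 96.3 = 463.7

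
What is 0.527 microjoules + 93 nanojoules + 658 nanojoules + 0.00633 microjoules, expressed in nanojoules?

1284.33 nanojoules

In nanojoules:
  0.527 microjoules = 0.527e3 nanojoules = 527
  93 nanojoules → 93
  658 nanojoules → 658
  0.00633 microjoules = 0.00633e3 nanojoules = 6.33
Sum: 527 + 93 + 658 + 6.33 = 1284.33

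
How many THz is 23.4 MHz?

0.0000234 THz

mega = 10^6, tera = 10^12; factor is 10^-6.
23.4 × 10^-6 = 0.0000234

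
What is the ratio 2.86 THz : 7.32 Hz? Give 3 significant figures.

(2.86e12) / (7.32) = 0.3907e12

391000000000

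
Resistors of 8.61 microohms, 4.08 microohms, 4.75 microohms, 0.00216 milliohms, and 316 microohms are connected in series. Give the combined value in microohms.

335.6 microohms

In microohms:
  8.61 microohms → 8.61
  4.08 microohms → 4.08
  4.75 microohms → 4.75
  0.00216 milliohms = 0.00216e3 microohms = 2.16
  316 microohms → 316
Sum: 8.61 + 4.08 + 4.75 + 2.16 + 316 = 335.6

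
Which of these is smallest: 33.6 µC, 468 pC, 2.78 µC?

468 pC

33.6 µC = 0.0000336 C
468 pC = 0.000000000468 C
2.78 µC = 0.00000278 C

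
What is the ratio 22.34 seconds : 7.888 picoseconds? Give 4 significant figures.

2832000000000

(22.34) / (7.888 × 10⁻¹²) = 2.8322 × 10¹²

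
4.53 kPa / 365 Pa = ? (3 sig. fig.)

(4.53 × 10³) / (365) = 0.01241 × 10³

12.4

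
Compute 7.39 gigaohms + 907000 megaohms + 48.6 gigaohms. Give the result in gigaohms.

In gigaohms:
  7.39 gigaohms → 7.39
  907000 megaohms = 907000 × 10^-3 gigaohms = 907
  48.6 gigaohms → 48.6
Sum: 7.39 + 907 + 48.6 = 962.99

962.99 gigaohms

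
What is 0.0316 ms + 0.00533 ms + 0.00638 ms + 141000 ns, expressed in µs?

184.31 µs

In µs:
  0.0316 ms = 0.0316e3 µs = 31.6
  0.00533 ms = 0.00533e3 µs = 5.33
  0.00638 ms = 0.00638e3 µs = 6.38
  141000 ns = 141000e-3 µs = 141
Sum: 31.6 + 5.33 + 6.38 + 141 = 184.31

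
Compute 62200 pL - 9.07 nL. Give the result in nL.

53.13 nL

In nL:
  62200 pL = 62200e-3 nL = 62.2
  9.07 nL → 9.07
Difference: 62.2 - 9.07 = 53.13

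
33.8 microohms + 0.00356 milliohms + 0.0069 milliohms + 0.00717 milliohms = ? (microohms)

51.43 microohms

In microohms:
  33.8 microohms → 33.8
  0.00356 milliohms = 0.00356 × 10^3 microohms = 3.56
  0.0069 milliohms = 0.0069 × 10^3 microohms = 6.9
  0.00717 milliohms = 0.00717 × 10^3 microohms = 7.17
Sum: 33.8 + 3.56 + 6.9 + 7.17 = 51.43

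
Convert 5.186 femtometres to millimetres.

0.000000000005186 millimetres

femto = 10⁻¹⁵, milli = 10⁻³; factor is 10⁻¹².
5.186 × 10⁻¹² = 0.000000000005186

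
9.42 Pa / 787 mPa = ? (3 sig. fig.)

12.0

(9.42) / (787e-3) = 0.01197e3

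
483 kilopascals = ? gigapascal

0.000483 gigapascals

kilo = 1e3, giga = 1e9; factor is 1e-6.
483 × 1e-6 = 0.000483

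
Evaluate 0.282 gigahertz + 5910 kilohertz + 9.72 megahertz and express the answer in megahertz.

In megahertz:
  0.282 gigahertz = 0.282e3 megahertz = 282
  5910 kilohertz = 5910e-3 megahertz = 5.91
  9.72 megahertz → 9.72
Sum: 282 + 5.91 + 9.72 = 297.63

297.63 megahertz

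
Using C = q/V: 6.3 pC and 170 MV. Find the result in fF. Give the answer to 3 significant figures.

(6.3 × 10⁻¹²) / (170 × 10⁶) = 0.037059 × 10⁻¹⁸ F

0.0000371 fF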